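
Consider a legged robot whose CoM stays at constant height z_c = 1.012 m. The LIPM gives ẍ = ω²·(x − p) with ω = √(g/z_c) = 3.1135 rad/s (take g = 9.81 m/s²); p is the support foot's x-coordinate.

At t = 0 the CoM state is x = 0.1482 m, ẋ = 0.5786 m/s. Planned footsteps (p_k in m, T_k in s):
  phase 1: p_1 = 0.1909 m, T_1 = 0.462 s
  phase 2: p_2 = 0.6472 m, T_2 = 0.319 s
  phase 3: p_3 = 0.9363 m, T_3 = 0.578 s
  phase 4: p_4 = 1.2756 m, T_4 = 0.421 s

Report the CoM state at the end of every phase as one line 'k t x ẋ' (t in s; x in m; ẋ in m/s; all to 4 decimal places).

phase 1: p=0.1909, T=0.462, ωT=1.438437, cosh=2.225701, sinh=1.988403; start (x,ẋ)=(0.148200, 0.578600) → end (x,ẋ)=(0.465379, 1.023440)
phase 2: p=0.6472, T=0.319, ωT=0.993207, cosh=1.535132, sinh=1.164745; start (x,ẋ)=(0.465379, 1.023440) → end (x,ẋ)=(0.750945, 0.911754)
phase 3: p=0.9363, T=0.578, ωT=1.799603, cosh=3.106305, sinh=2.940941; start (x,ẋ)=(0.750945, 0.911754) → end (x,ẋ)=(1.221752, 1.134958)
phase 4: p=1.2756, T=0.421, ωT=1.310784, cosh=1.989344, sinh=1.719735; start (x,ẋ)=(1.221752, 1.134958) → end (x,ẋ)=(1.795369, 1.969497)

1 0.4620 0.4654 1.0234
2 0.7810 0.7509 0.9118
3 1.3590 1.2218 1.1350
4 1.7800 1.7954 1.9695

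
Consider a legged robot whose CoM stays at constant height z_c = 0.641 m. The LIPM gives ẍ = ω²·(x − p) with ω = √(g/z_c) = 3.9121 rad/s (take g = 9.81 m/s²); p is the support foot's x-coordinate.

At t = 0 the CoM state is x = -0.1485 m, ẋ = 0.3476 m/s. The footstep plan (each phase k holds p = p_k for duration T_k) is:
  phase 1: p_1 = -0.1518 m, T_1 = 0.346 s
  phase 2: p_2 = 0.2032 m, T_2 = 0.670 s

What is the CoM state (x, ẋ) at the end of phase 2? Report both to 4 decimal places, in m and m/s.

phase 1: p=-0.1518, T=0.346, ωT=1.353587, cosh=2.064799, sinh=1.806487; start (x,ẋ)=(-0.148500, 0.347600) → end (x,ẋ)=(0.015525, 0.741046)
phase 2: p=0.2032, T=0.670, ωT=2.621107, cosh=6.911830, sinh=6.839108; start (x,ẋ)=(0.015525, 0.741046) → end (x,ẋ)=(0.201512, 0.100679)

x = 0.2015, ẋ = 0.1007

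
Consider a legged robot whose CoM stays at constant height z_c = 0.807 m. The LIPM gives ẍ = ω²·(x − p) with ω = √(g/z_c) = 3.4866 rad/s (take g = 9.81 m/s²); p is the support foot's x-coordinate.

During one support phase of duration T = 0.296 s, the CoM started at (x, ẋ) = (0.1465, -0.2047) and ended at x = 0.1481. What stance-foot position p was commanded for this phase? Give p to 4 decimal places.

p = 0.0200

ωT = 3.4866·0.296 = 1.032034; cosh(ωT) = 1.581525, sinh(ωT) = 1.225243
x(T) = p + (x₀−p)·cosh(ωT) + (ẋ₀/ω)·sinh(ωT) ⇒ p·(1 − cosh) = x(T) − x₀·cosh − (ẋ₀/ω)·sinh
numerator   = 0.1481 − (0.1465)·1.581525 − (-0.2047/3.4866)·1.225243 = -0.011659
denominator = 1 − 1.581525 = -0.581525
p = -0.011659 / -0.581525 = 0.0200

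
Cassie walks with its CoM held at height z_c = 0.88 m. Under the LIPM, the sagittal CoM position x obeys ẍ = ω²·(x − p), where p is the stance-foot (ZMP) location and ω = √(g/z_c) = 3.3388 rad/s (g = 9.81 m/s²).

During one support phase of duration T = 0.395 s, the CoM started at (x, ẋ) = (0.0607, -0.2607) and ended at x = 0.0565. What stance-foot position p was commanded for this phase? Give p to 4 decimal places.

p = -0.0702

ωT = 3.3388·0.395 = 1.318826; cosh(ωT) = 2.003239, sinh(ωT) = 1.735790
x(T) = p + (x₀−p)·cosh(ωT) + (ẋ₀/ω)·sinh(ωT) ⇒ p·(1 − cosh) = x(T) − x₀·cosh − (ẋ₀/ω)·sinh
numerator   = 0.0565 − (0.0607)·2.003239 − (-0.2607/3.3388)·1.735790 = 0.070437
denominator = 1 − 2.003239 = -1.003239
p = 0.070437 / -1.003239 = -0.0702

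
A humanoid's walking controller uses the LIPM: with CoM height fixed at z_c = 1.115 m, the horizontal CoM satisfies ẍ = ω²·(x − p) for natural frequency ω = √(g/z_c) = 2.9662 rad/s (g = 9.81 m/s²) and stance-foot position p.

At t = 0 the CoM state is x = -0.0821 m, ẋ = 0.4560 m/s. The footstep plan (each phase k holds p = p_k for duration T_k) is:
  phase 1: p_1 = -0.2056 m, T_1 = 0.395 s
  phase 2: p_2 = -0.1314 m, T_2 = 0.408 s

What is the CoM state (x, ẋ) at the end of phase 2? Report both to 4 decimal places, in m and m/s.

x = 1.2322, ẋ = 4.1187

phase 1: p=-0.2056, T=0.395, ωT=1.171649, cosh=1.768583, sinh=1.458727; start (x,ẋ)=(-0.082100, 0.456000) → end (x,ẋ)=(0.237073, 1.340843)
phase 2: p=-0.1314, T=0.408, ωT=1.210210, cosh=1.826161, sinh=1.528026; start (x,ẋ)=(0.237073, 1.340843) → end (x,ẋ)=(1.232221, 4.118675)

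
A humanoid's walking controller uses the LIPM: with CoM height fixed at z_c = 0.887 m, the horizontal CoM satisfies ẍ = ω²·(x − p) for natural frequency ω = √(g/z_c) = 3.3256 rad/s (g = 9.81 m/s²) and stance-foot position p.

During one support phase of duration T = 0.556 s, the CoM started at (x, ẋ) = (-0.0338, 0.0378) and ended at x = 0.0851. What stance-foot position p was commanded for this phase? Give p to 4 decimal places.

p = -0.0709

ωT = 3.3256·0.556 = 1.849034; cosh(ωT) = 3.255533, sinh(ωT) = 3.098144
x(T) = p + (x₀−p)·cosh(ωT) + (ẋ₀/ω)·sinh(ωT) ⇒ p·(1 − cosh) = x(T) − x₀·cosh − (ẋ₀/ω)·sinh
numerator   = 0.0851 − (-0.0338)·3.255533 − (0.0378/3.3256)·3.098144 = 0.159922
denominator = 1 − 3.255533 = -2.255533
p = 0.159922 / -2.255533 = -0.0709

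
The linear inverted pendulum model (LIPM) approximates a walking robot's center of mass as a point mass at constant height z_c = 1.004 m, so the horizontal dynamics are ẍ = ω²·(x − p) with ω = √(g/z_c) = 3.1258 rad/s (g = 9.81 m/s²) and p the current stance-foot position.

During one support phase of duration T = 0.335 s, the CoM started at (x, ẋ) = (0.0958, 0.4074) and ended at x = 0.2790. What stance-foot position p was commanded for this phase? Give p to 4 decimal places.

ωT = 3.1258·0.335 = 1.047143; cosh(ωT) = 1.600219, sinh(ωT) = 1.249280
x(T) = p + (x₀−p)·cosh(ωT) + (ẋ₀/ω)·sinh(ωT) ⇒ p·(1 − cosh) = x(T) − x₀·cosh − (ẋ₀/ω)·sinh
numerator   = 0.2790 − (0.0958)·1.600219 − (0.4074/3.1258)·1.249280 = -0.037125
denominator = 1 − 1.600219 = -0.600219
p = -0.037125 / -0.600219 = 0.0619

p = 0.0619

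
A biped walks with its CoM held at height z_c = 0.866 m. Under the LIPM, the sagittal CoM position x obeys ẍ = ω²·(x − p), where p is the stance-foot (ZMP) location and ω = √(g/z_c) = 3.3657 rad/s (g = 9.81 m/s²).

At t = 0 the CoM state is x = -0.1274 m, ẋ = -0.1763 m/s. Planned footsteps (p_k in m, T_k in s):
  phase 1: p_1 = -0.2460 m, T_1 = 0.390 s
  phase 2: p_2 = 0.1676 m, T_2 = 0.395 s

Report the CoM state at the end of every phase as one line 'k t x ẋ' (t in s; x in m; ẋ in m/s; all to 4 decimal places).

phase 1: p=-0.2460, T=0.390, ωT=1.312623, cosh=1.992511, sinh=1.723397; start (x,ẋ)=(-0.127400, -0.176300) → end (x,ẋ)=(-0.099962, 0.336652)
phase 2: p=0.1676, T=0.395, ωT=1.329452, cosh=2.021796, sinh=1.757174; start (x,ẋ)=(-0.099962, 0.336652) → end (x,ẋ)=(-0.197596, -0.901752)

1 0.3900 -0.1000 0.3367
2 0.7850 -0.1976 -0.9018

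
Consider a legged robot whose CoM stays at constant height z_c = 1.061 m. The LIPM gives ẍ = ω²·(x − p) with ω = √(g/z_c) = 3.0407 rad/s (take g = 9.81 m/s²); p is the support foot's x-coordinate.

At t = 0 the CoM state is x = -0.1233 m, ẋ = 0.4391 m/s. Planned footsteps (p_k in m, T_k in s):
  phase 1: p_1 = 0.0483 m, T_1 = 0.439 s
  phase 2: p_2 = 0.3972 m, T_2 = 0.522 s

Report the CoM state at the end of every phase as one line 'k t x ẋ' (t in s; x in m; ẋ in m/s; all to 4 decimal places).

1 0.4390 -0.0449 -0.0306
2 0.9610 -0.7527 -3.2279

phase 1: p=0.0483, T=0.439, ωT=1.334867, cosh=2.031342, sinh=1.768149; start (x,ẋ)=(-0.123300, 0.439100) → end (x,ẋ)=(-0.044944, -0.030630)
phase 2: p=0.3972, T=0.522, ωT=1.587245, cosh=2.547374, sinh=2.342886; start (x,ẋ)=(-0.044944, -0.030630) → end (x,ẋ)=(-0.752707, -3.227867)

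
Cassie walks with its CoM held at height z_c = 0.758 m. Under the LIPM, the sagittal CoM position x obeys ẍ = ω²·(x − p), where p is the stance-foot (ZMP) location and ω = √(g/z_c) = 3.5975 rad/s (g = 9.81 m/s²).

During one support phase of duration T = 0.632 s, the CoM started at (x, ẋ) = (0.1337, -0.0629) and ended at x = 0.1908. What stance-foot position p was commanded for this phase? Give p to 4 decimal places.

ωT = 3.5975·0.632 = 2.273620; cosh(ωT) = 4.908721, sinh(ωT) = 4.805782
x(T) = p + (x₀−p)·cosh(ωT) + (ẋ₀/ω)·sinh(ωT) ⇒ p·(1 − cosh) = x(T) − x₀·cosh − (ẋ₀/ω)·sinh
numerator   = 0.1908 − (0.1337)·4.908721 − (-0.0629/3.5975)·4.805782 = -0.381470
denominator = 1 − 4.908721 = -3.908721
p = -0.381470 / -3.908721 = 0.0976

p = 0.0976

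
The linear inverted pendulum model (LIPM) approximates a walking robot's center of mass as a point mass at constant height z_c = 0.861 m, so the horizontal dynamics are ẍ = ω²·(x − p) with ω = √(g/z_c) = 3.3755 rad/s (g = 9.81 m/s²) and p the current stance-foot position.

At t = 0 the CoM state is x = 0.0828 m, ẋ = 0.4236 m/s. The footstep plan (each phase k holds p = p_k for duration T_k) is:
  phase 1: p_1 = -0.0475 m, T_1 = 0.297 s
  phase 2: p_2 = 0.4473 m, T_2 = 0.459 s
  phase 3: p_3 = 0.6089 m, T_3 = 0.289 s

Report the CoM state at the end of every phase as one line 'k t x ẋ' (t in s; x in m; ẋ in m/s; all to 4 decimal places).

1 0.2970 0.3019 1.1735
2 0.7560 0.8711 1.7841
3 1.0450 1.6075 3.7097

phase 1: p=-0.0475, T=0.297, ωT=1.002523, cosh=1.546051, sinh=1.179099; start (x,ẋ)=(0.082800, 0.423600) → end (x,ẋ)=(0.301919, 1.173508)
phase 2: p=0.4473, T=0.459, ωT=1.549355, cosh=2.460407, sinh=2.248022; start (x,ẋ)=(0.301919, 1.173508) → end (x,ẋ)=(0.871137, 1.784123)
phase 3: p=0.6089, T=0.289, ωT=0.975519, cosh=1.514771, sinh=1.137774; start (x,ẋ)=(0.871137, 1.784123) → end (x,ẋ)=(1.607501, 3.709675)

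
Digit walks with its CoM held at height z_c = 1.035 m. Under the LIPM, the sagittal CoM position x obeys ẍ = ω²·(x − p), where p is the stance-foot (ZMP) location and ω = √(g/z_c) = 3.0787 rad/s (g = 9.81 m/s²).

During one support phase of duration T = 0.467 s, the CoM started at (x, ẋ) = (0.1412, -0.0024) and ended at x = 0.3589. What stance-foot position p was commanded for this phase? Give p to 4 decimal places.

p = -0.0379

ωT = 3.0787·0.467 = 1.437753; cosh(ωT) = 2.224341, sinh(ωT) = 1.986881
x(T) = p + (x₀−p)·cosh(ωT) + (ẋ₀/ω)·sinh(ωT) ⇒ p·(1 − cosh) = x(T) − x₀·cosh − (ẋ₀/ω)·sinh
numerator   = 0.3589 − (0.1412)·2.224341 − (-0.0024/3.0787)·1.986881 = 0.046372
denominator = 1 − 2.224341 = -1.224341
p = 0.046372 / -1.224341 = -0.0379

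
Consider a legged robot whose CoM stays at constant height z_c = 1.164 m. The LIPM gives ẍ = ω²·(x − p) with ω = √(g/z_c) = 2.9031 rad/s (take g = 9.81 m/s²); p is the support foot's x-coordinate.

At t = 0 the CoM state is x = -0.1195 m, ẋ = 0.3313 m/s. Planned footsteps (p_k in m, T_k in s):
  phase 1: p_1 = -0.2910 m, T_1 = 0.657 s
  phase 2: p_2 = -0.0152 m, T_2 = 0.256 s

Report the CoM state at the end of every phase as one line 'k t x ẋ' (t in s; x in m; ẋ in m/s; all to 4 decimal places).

1 0.6570 0.6751 2.7800
2 0.9130 1.6537 5.2140

phase 1: p=-0.2910, T=0.657, ωT=1.907337, cosh=3.441801, sinh=3.293326; start (x,ẋ)=(-0.119500, 0.331300) → end (x,ẋ)=(0.675101, 2.779955)
phase 2: p=-0.0152, T=0.256, ωT=0.743194, cosh=1.289116, sinh=0.813524; start (x,ẋ)=(0.675101, 2.779955) → end (x,ẋ)=(1.653694, 5.213998)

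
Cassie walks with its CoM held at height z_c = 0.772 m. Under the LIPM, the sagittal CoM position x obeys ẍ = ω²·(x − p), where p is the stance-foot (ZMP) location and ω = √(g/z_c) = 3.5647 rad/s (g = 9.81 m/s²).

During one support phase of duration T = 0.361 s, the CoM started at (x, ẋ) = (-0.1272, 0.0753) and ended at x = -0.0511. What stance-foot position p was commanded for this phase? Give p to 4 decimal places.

p = -0.1702

ωT = 3.5647·0.361 = 1.286857; cosh(ωT) = 1.948761, sinh(ωT) = 1.672624
x(T) = p + (x₀−p)·cosh(ωT) + (ẋ₀/ω)·sinh(ωT) ⇒ p·(1 − cosh) = x(T) − x₀·cosh − (ẋ₀/ω)·sinh
numerator   = -0.0511 − (-0.1272)·1.948761 − (0.0753/3.5647)·1.672624 = 0.161450
denominator = 1 − 1.948761 = -0.948761
p = 0.161450 / -0.948761 = -0.1702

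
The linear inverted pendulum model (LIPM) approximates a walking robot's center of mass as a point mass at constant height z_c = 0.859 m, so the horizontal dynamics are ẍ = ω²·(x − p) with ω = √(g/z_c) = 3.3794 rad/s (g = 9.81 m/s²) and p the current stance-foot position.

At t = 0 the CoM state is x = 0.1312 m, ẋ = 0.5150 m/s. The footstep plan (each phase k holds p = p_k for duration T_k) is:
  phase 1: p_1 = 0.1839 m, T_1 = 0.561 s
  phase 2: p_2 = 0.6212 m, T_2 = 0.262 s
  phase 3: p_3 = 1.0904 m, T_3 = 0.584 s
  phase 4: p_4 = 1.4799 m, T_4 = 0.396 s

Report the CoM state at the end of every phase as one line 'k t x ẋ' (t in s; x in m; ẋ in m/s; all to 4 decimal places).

phase 1: p=0.1839, T=0.561, ωT=1.895843, cosh=3.404177, sinh=3.253985; start (x,ẋ)=(0.131200, 0.515000) → end (x,ẋ)=(0.500387, 1.173634)
phase 2: p=0.6212, T=0.262, ωT=0.885403, cosh=1.418254, sinh=1.005706; start (x,ẋ)=(0.500387, 1.173634) → end (x,ẋ)=(0.799130, 1.253908)
phase 3: p=1.0904, T=0.584, ωT=1.973570, cosh=3.667639, sinh=3.528679; start (x,ẋ)=(0.799130, 1.253908) → end (x,ẋ)=(1.331423, 1.125536)
phase 4: p=1.4799, T=0.396, ωT=1.338242, cosh=2.037322, sinh=1.775015; start (x,ẋ)=(1.331423, 1.125536) → end (x,ẋ)=(1.768587, 1.402440)

1 0.5610 0.5004 1.1736
2 0.8230 0.7991 1.2539
3 1.4070 1.3314 1.1255
4 1.8030 1.7686 1.4024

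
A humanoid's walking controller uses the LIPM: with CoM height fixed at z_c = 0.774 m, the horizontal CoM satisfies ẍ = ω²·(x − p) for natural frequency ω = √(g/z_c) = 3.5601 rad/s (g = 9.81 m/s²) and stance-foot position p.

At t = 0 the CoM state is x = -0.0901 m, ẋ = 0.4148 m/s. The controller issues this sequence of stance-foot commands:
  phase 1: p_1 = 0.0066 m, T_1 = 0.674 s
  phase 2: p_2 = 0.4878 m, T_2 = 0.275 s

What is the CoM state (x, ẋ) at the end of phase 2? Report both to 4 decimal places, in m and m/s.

x = 0.0439, ẋ = -0.9110

phase 1: p=0.0066, T=0.674, ωT=2.399507, cosh=5.554255, sinh=5.463493; start (x,ẋ)=(-0.090100, 0.414800) → end (x,ẋ)=(0.106075, 0.423034)
phase 2: p=0.4878, T=0.275, ωT=0.979028, cosh=1.518771, sinh=1.143095; start (x,ẋ)=(0.106075, 0.423034) → end (x,ẋ)=(0.043876, -0.910952)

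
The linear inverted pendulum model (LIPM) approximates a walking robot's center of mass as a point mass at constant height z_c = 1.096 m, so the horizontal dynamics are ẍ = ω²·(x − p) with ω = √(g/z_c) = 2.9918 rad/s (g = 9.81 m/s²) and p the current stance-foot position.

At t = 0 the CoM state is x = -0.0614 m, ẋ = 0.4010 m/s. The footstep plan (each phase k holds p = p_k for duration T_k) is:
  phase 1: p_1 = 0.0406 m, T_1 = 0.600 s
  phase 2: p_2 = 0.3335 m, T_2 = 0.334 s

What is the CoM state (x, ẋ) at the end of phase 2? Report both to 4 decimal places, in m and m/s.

phase 1: p=0.0406, T=0.600, ωT=1.795080, cosh=3.093035, sinh=2.926921; start (x,ẋ)=(-0.061400, 0.401000) → end (x,ẋ)=(0.117414, 0.347117)
phase 2: p=0.3335, T=0.334, ωT=0.999261, cosh=1.542213, sinh=1.174061; start (x,ẋ)=(0.117414, 0.347117) → end (x,ẋ)=(0.136468, -0.223684)

x = 0.1365, ẋ = -0.2237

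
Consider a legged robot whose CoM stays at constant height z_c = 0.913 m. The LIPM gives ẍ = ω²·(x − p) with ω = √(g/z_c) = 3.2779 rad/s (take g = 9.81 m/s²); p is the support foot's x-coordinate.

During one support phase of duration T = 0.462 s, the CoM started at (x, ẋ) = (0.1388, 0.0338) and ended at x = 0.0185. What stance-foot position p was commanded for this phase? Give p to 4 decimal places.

p = 0.2419

ωT = 3.2779·0.462 = 1.514390; cosh(ωT) = 2.383294, sinh(ωT) = 2.163352
x(T) = p + (x₀−p)·cosh(ωT) + (ẋ₀/ω)·sinh(ωT) ⇒ p·(1 − cosh) = x(T) − x₀·cosh − (ẋ₀/ω)·sinh
numerator   = 0.0185 − (0.1388)·2.383294 − (0.0338/3.2779)·2.163352 = -0.334609
denominator = 1 − 2.383294 = -1.383294
p = -0.334609 / -1.383294 = 0.2419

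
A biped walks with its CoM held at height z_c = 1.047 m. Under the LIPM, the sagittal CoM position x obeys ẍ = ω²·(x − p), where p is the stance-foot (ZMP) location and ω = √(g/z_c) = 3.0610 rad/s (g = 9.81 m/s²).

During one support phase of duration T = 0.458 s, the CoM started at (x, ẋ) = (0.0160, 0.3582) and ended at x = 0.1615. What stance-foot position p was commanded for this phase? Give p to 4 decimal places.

p = 0.0834

ωT = 3.0610·0.458 = 1.401938; cosh(ωT) = 2.154593, sinh(ωT) = 1.908474
x(T) = p + (x₀−p)·cosh(ωT) + (ẋ₀/ω)·sinh(ωT) ⇒ p·(1 − cosh) = x(T) − x₀·cosh − (ẋ₀/ω)·sinh
numerator   = 0.1615 − (0.0160)·2.154593 − (0.3582/3.0610)·1.908474 = -0.096304
denominator = 1 − 2.154593 = -1.154593
p = -0.096304 / -1.154593 = 0.0834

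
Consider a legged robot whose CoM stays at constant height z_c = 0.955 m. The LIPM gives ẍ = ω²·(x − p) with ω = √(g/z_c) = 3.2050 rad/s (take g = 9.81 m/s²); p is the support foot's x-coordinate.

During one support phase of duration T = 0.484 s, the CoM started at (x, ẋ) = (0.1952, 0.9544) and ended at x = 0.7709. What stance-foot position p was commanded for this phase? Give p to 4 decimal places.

p = 0.2601

ωT = 3.2050·0.484 = 1.551220; cosh(ωT) = 2.464605, sinh(ωT) = 2.252616
x(T) = p + (x₀−p)·cosh(ωT) + (ẋ₀/ω)·sinh(ωT) ⇒ p·(1 − cosh) = x(T) − x₀·cosh − (ẋ₀/ω)·sinh
numerator   = 0.7709 − (0.1952)·2.464605 − (0.9544/3.2050)·2.252616 = -0.380986
denominator = 1 − 2.464605 = -1.464605
p = -0.380986 / -1.464605 = 0.2601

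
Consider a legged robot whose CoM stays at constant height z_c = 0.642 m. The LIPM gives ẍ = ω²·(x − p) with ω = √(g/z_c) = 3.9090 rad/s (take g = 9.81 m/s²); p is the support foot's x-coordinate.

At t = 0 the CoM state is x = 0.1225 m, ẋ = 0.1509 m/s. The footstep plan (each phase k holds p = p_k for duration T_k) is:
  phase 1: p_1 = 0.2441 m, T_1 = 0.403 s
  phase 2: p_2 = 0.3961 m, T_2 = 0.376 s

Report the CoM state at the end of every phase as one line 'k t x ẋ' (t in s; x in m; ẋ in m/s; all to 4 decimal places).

phase 1: p=0.2441, T=0.403, ωT=1.575327, cosh=2.519631, sinh=2.312691; start (x,ẋ)=(0.122500, 0.150900) → end (x,ẋ)=(0.026990, -0.719089)
phase 2: p=0.3961, T=0.376, ωT=1.469784, cosh=2.289135, sinh=2.059160; start (x,ẋ)=(0.026990, -0.719089) → end (x,ẋ)=(-0.827640, -4.617152)

1 0.4030 0.0270 -0.7191
2 0.7790 -0.8276 -4.6172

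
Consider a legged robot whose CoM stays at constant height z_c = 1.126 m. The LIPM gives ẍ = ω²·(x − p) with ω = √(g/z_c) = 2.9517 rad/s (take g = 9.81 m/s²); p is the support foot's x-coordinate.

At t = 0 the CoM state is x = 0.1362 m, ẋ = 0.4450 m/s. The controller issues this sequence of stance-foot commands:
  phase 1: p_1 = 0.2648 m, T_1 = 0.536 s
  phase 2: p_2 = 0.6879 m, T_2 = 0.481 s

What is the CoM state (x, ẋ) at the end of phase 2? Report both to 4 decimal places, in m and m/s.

phase 1: p=0.2648, T=0.536, ωT=1.582111, cosh=2.535379, sinh=2.329838; start (x,ẋ)=(0.136200, 0.445000) → end (x,ẋ)=(0.289998, 0.243864)
phase 2: p=0.6879, T=0.481, ωT=1.419768, cosh=2.188965, sinh=1.947195; start (x,ẋ)=(0.289998, 0.243864) → end (x,ẋ)=(-0.022220, -1.753147)

x = -0.0222, ẋ = -1.7531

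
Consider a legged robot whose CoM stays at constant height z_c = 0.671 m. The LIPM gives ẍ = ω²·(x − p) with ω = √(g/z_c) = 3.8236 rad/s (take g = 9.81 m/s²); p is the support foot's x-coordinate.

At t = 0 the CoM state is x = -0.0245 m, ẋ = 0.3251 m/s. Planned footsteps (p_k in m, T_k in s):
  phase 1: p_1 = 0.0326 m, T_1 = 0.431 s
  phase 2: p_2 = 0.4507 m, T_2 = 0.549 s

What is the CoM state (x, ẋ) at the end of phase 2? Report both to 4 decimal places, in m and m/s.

phase 1: p=0.0326, T=0.431, ωT=1.647972, cosh=2.694434, sinh=2.501994; start (x,ẋ)=(-0.024500, 0.325100) → end (x,ẋ)=(0.091479, 0.329706)
phase 2: p=0.4507, T=0.549, ωT=2.099156, cosh=4.140922, sinh=4.018362; start (x,ẋ)=(0.091479, 0.329706) → end (x,ẋ)=(-0.690306, -4.154005)

x = -0.6903, ẋ = -4.1540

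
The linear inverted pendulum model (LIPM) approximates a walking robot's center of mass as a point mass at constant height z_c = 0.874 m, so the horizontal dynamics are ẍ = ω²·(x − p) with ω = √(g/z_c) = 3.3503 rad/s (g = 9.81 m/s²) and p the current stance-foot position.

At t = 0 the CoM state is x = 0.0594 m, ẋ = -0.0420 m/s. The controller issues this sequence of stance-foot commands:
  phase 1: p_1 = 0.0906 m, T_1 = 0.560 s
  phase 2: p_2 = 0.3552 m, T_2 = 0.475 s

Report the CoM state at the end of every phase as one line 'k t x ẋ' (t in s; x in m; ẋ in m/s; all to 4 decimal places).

phase 1: p=0.0906, T=0.560, ωT=1.876168, cosh=3.340808, sinh=3.187632; start (x,ẋ)=(0.059400, -0.042000) → end (x,ẋ)=(-0.053594, -0.473515)
phase 2: p=0.3552, T=0.475, ωT=1.591392, cosh=2.557112, sinh=2.353470; start (x,ẋ)=(-0.053594, -0.473515) → end (x,ẋ)=(-1.022760, -4.434102)

1 0.5600 -0.0536 -0.4735
2 1.0350 -1.0228 -4.4341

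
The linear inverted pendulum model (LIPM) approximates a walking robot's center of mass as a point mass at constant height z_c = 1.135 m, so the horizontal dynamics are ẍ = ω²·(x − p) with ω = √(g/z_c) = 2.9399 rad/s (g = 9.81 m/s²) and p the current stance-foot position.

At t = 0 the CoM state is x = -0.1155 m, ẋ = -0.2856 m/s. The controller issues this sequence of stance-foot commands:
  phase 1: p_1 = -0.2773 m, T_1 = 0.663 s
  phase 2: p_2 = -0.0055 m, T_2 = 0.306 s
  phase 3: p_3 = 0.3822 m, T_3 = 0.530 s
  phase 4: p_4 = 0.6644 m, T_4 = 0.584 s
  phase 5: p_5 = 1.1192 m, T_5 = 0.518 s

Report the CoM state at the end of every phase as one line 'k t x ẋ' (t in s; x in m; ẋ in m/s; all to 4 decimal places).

phase 1: p=-0.2773, T=0.663, ωT=1.949154, cosh=3.582568, sinh=3.440174; start (x,ẋ)=(-0.115500, -0.285600) → end (x,ẋ)=(-0.031840, 0.613226)
phase 2: p=-0.0055, T=0.306, ωT=0.899609, cosh=1.432686, sinh=1.025957; start (x,ẋ)=(-0.031840, 0.613226) → end (x,ẋ)=(0.170765, 0.799113)
phase 3: p=0.3822, T=0.530, ωT=1.558147, cosh=2.480269, sinh=2.269743; start (x,ẋ)=(0.170765, 0.799113) → end (x,ẋ)=(0.474736, 0.571143)
phase 4: p=0.6644, T=0.584, ωT=1.716902, cosh=2.873437, sinh=2.693815; start (x,ẋ)=(0.474736, 0.571143) → end (x,ẋ)=(0.642749, 0.139093)
phase 5: p=1.1192, T=0.518, ωT=1.522868, cosh=2.401722, sinh=2.183636; start (x,ẋ)=(0.642749, 0.139093) → end (x,ẋ)=(0.078209, -2.724599)

1 0.6630 -0.0318 0.6132
2 0.9690 0.1708 0.7991
3 1.4990 0.4747 0.5711
4 2.0830 0.6427 0.1391
5 2.6010 0.0782 -2.7246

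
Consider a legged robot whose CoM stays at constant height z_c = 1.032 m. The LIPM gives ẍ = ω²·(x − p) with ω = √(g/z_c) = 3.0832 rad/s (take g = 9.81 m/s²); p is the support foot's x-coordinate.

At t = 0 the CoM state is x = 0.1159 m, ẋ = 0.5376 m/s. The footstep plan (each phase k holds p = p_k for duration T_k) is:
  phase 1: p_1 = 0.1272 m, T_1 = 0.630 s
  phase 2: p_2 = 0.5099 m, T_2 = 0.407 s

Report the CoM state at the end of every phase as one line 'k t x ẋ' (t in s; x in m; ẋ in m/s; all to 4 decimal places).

1 0.6300 0.6826 1.7946
2 1.0370 1.7752 4.2609

phase 1: p=0.1272, T=0.630, ωT=1.942416, cosh=3.559470, sinh=3.416113; start (x,ẋ)=(0.115900, 0.537600) → end (x,ẋ)=(0.682626, 1.794553)
phase 2: p=0.5099, T=0.407, ωT=1.254862, cosh=1.896235, sinh=1.611120; start (x,ẋ)=(0.682626, 1.794553) → end (x,ẋ)=(1.775170, 4.260897)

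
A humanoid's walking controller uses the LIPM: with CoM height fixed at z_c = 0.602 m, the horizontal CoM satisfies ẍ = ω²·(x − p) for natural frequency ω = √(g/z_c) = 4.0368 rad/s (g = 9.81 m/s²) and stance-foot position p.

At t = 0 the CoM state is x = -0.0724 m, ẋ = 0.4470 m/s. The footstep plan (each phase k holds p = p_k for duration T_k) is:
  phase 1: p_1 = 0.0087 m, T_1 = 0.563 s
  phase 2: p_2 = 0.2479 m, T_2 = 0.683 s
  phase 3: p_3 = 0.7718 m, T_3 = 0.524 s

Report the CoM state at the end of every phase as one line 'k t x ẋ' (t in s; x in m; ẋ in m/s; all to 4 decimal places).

1 0.5630 0.1426 0.6204
2 1.2460 0.6209 1.5721
3 1.7700 1.7281 4.1236

phase 1: p=0.0087, T=0.563, ωT=2.272718, cosh=4.904390, sinh=4.801359; start (x,ẋ)=(-0.072400, 0.447000) → end (x,ẋ)=(0.142614, 0.620372)
phase 2: p=0.2479, T=0.683, ωT=2.757134, cosh=7.909053, sinh=7.845579; start (x,ẋ)=(0.142614, 0.620372) → end (x,ẋ)=(0.620894, 1.572055)
phase 3: p=0.7718, T=0.524, ωT=2.115283, cosh=4.206266, sinh=4.085667; start (x,ẋ)=(0.620894, 1.572055) → end (x,ẋ)=(1.728134, 4.123584)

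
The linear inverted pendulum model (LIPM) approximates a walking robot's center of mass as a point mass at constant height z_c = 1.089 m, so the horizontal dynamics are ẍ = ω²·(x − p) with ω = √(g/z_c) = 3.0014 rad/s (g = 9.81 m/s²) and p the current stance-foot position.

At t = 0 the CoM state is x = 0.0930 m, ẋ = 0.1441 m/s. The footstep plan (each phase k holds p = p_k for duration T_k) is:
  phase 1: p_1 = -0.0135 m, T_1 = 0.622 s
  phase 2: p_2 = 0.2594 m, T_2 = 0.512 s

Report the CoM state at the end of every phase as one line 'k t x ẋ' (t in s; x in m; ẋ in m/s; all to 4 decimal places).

1 0.6220 0.4907 1.4862
2 1.1340 1.9198 5.1540

phase 1: p=-0.0135, T=0.622, ωT=1.866871, cosh=3.311316, sinh=3.156709; start (x,ẋ)=(0.093000, 0.144100) → end (x,ẋ)=(0.490712, 1.486200)
phase 2: p=0.2594, T=0.512, ωT=1.536717, cosh=2.432193, sinh=2.217107; start (x,ẋ)=(0.490712, 1.486200) → end (x,ẋ)=(1.919837, 5.153972)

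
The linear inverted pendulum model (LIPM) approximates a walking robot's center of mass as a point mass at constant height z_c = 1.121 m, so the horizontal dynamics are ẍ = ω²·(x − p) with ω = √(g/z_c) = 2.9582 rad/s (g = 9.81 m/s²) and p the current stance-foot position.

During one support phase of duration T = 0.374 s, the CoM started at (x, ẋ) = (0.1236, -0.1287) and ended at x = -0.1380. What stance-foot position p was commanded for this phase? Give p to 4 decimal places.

ωT = 2.9582·0.374 = 1.106367; cosh(ωT) = 1.677056, sinh(ωT) = 1.346298
x(T) = p + (x₀−p)·cosh(ωT) + (ẋ₀/ω)·sinh(ωT) ⇒ p·(1 − cosh) = x(T) − x₀·cosh − (ẋ₀/ω)·sinh
numerator   = -0.1380 − (0.1236)·1.677056 − (-0.1287/2.9582)·1.346298 = -0.286712
denominator = 1 − 1.677056 = -0.677056
p = -0.286712 / -0.677056 = 0.4235

p = 0.4235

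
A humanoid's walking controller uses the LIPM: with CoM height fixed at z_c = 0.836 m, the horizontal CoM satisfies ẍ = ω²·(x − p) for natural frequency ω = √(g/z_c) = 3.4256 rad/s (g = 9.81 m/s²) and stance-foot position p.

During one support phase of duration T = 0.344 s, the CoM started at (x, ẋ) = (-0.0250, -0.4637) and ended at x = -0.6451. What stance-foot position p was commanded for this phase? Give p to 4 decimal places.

p = 0.5158

ωT = 3.4256·0.344 = 1.178406; cosh(ωT) = 1.778480, sinh(ωT) = 1.470712
x(T) = p + (x₀−p)·cosh(ωT) + (ẋ₀/ω)·sinh(ωT) ⇒ p·(1 − cosh) = x(T) − x₀·cosh − (ẋ₀/ω)·sinh
numerator   = -0.6451 − (-0.0250)·1.778480 − (-0.4637/3.4256)·1.470712 = -0.401558
denominator = 1 − 1.778480 = -0.778480
p = -0.401558 / -0.778480 = 0.5158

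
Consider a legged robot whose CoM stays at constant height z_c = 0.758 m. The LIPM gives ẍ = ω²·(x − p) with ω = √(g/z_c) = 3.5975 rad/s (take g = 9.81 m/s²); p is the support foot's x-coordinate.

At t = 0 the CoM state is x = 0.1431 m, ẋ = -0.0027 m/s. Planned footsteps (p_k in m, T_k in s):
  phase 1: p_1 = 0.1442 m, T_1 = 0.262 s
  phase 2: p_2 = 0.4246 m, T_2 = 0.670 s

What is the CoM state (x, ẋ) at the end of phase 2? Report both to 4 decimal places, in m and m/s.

phase 1: p=0.1442, T=0.262, ωT=0.942545, cosh=1.478070, sinh=1.088435; start (x,ẋ)=(0.143100, -0.002700) → end (x,ẋ)=(0.141757, -0.008298)
phase 2: p=0.4246, T=0.670, ωT=2.410325, cosh=5.613683, sinh=5.523897; start (x,ẋ)=(0.141757, -0.008298) → end (x,ẋ)=(-1.175931, -5.667296)

x = -1.1759, ẋ = -5.6673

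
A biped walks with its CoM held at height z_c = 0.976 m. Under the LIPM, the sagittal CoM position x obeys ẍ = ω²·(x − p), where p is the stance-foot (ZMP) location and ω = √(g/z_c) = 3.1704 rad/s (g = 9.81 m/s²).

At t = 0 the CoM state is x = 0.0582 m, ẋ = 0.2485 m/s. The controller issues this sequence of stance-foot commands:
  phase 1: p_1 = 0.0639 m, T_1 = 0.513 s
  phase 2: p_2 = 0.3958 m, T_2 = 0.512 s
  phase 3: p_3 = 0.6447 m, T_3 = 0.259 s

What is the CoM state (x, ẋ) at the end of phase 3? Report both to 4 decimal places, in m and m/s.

x = 0.5093, ẋ = 0.0138

phase 1: p=0.0639, T=0.513, ωT=1.626415, cosh=2.641122, sinh=2.444489; start (x,ẋ)=(0.058200, 0.248500) → end (x,ẋ)=(0.240448, 0.612144)
phase 2: p=0.3958, T=0.512, ωT=1.623245, cosh=2.633385, sinh=2.436128; start (x,ẋ)=(0.240448, 0.612144) → end (x,ẋ)=(0.457068, 0.412148)
phase 3: p=0.6447, T=0.259, ωT=0.821134, cosh=1.356504, sinh=0.916571; start (x,ẋ)=(0.457068, 0.412148) → end (x,ẋ)=(0.509329, 0.013839)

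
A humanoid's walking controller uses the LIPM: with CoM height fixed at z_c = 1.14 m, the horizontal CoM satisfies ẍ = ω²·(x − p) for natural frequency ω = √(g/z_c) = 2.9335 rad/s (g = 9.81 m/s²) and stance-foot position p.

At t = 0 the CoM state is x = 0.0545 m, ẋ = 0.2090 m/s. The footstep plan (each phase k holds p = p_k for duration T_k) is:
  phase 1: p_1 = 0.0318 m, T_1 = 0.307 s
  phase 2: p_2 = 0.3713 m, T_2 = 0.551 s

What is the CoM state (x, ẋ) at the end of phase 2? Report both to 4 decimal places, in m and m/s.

phase 1: p=0.0318, T=0.307, ωT=0.900585, cosh=1.433687, sinh=1.027355; start (x,ẋ)=(0.054500, 0.209000) → end (x,ẋ)=(0.137540, 0.368053)
phase 2: p=0.3713, T=0.551, ωT=1.616359, cosh=2.616672, sinh=2.418051; start (x,ẋ)=(0.137540, 0.368053) → end (x,ẋ)=(0.063007, -0.695073)

x = 0.0630, ẋ = -0.6951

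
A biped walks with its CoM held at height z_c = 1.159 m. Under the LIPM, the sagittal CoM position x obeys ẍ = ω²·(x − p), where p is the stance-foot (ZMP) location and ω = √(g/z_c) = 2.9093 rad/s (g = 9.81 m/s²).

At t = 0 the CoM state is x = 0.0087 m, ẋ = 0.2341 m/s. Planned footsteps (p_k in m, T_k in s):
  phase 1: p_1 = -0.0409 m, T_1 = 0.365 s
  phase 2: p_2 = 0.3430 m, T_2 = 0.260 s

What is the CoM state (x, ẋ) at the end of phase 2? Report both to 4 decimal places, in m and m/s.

x = 0.2421, ẋ = 0.2453

phase 1: p=-0.0409, T=0.365, ωT=1.061894, cosh=1.618822, sinh=1.273022; start (x,ẋ)=(0.008700, 0.234100) → end (x,ẋ)=(0.141829, 0.562665)
phase 2: p=0.3430, T=0.260, ωT=0.756418, cosh=1.299988, sinh=0.830643; start (x,ẋ)=(0.141829, 0.562665) → end (x,ẋ)=(0.242128, 0.245309)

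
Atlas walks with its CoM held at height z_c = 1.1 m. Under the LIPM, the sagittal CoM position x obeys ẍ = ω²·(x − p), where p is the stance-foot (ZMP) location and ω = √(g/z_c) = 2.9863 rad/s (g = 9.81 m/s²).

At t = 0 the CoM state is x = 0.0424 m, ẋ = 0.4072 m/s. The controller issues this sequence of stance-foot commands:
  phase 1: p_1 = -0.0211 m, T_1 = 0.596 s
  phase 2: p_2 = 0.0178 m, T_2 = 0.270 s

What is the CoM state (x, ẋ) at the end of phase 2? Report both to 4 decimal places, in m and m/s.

x = 1.2897, ẋ = 3.8665

phase 1: p=-0.0211, T=0.596, ωT=1.779835, cosh=3.048771, sinh=2.880105; start (x,ẋ)=(0.042400, 0.407200) → end (x,ẋ)=(0.565217, 1.787614)
phase 2: p=0.0178, T=0.270, ωT=0.806301, cosh=1.343057, sinh=0.896551; start (x,ẋ)=(0.565217, 1.787614) → end (x,ẋ)=(1.289692, 3.866506)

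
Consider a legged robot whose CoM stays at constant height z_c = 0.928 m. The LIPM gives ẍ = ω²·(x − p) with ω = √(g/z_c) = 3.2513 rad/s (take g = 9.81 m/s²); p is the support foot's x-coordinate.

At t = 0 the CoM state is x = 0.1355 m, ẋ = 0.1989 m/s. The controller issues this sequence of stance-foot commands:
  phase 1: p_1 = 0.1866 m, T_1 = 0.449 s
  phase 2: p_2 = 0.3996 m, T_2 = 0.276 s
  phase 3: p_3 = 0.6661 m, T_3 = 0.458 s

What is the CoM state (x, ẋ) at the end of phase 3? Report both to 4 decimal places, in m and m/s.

phase 1: p=0.1866, T=0.449, ωT=1.459834, cosh=2.268759, sinh=2.036484; start (x,ẋ)=(0.135500, 0.198900) → end (x,ẋ)=(0.195249, 0.112912)
phase 2: p=0.3996, T=0.276, ωT=0.897359, cosh=1.430380, sinh=1.022735; start (x,ẋ)=(0.195249, 0.112912) → end (x,ẋ)=(0.142819, -0.518004)
phase 3: p=0.6661, T=0.458, ωT=1.489095, cosh=2.329330, sinh=2.103753; start (x,ẋ)=(0.142819, -0.518004) → end (x,ẋ)=(-0.887969, -4.785811)

x = -0.8880, ẋ = -4.7858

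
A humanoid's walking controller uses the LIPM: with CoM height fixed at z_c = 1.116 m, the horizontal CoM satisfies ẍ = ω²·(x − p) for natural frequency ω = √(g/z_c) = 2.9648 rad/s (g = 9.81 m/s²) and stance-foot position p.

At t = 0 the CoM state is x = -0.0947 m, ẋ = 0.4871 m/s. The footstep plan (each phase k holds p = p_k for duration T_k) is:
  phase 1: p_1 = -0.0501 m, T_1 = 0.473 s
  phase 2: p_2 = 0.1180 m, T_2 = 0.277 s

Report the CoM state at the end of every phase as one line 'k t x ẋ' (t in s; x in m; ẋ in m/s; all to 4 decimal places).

1 0.4730 0.1675 0.7974
2 0.7500 0.4317 1.2162

phase 1: p=-0.0501, T=0.473, ωT=1.402350, cosh=2.155380, sinh=1.909362; start (x,ẋ)=(-0.094700, 0.487100) → end (x,ẋ)=(0.167468, 0.797411)
phase 2: p=0.1180, T=0.277, ωT=0.821250, cosh=1.356610, sinh=0.916729; start (x,ẋ)=(0.167468, 0.797411) → end (x,ẋ)=(0.431671, 1.216224)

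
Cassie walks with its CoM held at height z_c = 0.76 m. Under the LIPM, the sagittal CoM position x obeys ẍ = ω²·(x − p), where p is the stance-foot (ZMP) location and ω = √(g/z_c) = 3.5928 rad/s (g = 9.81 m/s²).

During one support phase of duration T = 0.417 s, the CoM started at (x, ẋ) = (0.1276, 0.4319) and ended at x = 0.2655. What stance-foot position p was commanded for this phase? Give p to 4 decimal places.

ωT = 3.5928·0.417 = 1.498198; cosh(ωT) = 2.348576, sinh(ωT) = 2.125043
x(T) = p + (x₀−p)·cosh(ωT) + (ẋ₀/ω)·sinh(ωT) ⇒ p·(1 − cosh) = x(T) − x₀·cosh − (ẋ₀/ω)·sinh
numerator   = 0.2655 − (0.1276)·2.348576 − (0.4319/3.5928)·2.125043 = -0.289635
denominator = 1 − 2.348576 = -1.348576
p = -0.289635 / -1.348576 = 0.2148

p = 0.2148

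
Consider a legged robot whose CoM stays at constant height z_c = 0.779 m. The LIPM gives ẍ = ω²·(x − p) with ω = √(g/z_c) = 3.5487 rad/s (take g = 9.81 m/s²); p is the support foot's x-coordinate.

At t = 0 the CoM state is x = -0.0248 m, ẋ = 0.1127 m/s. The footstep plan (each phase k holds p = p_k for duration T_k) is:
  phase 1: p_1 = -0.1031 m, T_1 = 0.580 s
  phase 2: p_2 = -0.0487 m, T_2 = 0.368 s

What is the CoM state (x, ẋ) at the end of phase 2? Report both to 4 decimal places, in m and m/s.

x = 1.4352, ẋ = 5.3125

phase 1: p=-0.1031, T=0.580, ωT=2.058246, cosh=3.979949, sinh=3.852271; start (x,ẋ)=(-0.024800, 0.112700) → end (x,ẋ)=(0.330871, 1.518945)
phase 2: p=-0.0487, T=0.368, ωT=1.305922, cosh=1.981006, sinh=1.710083; start (x,ẋ)=(0.330871, 1.518945) → end (x,ẋ)=(1.435196, 5.312492)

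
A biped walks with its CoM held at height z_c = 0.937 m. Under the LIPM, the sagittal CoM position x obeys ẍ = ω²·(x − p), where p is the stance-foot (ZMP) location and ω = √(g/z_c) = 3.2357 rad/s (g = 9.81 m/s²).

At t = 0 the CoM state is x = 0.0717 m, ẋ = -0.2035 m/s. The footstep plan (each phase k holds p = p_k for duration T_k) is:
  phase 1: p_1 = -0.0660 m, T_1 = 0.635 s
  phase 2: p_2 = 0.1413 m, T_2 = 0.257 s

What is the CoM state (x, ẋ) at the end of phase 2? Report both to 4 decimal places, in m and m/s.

x = 0.5342, ẋ = 1.5271

phase 1: p=-0.0660, T=0.635, ωT=2.054670, cosh=3.966197, sinh=3.838061; start (x,ẋ)=(0.071700, -0.203500) → end (x,ẋ)=(0.238761, 0.902950)
phase 2: p=0.1413, T=0.257, ωT=0.831575, cosh=1.366148, sinh=0.930785; start (x,ẋ)=(0.238761, 0.902950) → end (x,ẋ)=(0.534190, 1.527092)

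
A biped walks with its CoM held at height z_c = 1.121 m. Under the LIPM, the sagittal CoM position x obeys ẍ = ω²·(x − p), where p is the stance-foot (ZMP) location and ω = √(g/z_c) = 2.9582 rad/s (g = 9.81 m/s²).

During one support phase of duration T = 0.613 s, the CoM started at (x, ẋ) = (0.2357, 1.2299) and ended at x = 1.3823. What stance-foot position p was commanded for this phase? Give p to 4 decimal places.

p = 0.2795

ωT = 2.9582·0.613 = 1.813377; cosh(ωT) = 3.147109, sinh(ωT) = 2.984006
x(T) = p + (x₀−p)·cosh(ωT) + (ẋ₀/ω)·sinh(ωT) ⇒ p·(1 − cosh) = x(T) − x₀·cosh − (ẋ₀/ω)·sinh
numerator   = 1.3823 − (0.2357)·3.147109 − (1.2299/2.9582)·2.984006 = -0.600103
denominator = 1 − 3.147109 = -2.147109
p = -0.600103 / -2.147109 = 0.2795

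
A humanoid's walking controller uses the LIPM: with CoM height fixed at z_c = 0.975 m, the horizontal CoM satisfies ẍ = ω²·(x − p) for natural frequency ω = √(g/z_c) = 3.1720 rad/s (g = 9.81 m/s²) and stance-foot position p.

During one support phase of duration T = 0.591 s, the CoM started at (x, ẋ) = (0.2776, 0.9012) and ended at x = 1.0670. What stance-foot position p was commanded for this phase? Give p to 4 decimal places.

p = 0.3267

ωT = 3.1720·0.591 = 1.874652; cosh(ωT) = 3.335979, sinh(ωT) = 3.182571
x(T) = p + (x₀−p)·cosh(ωT) + (ẋ₀/ω)·sinh(ωT) ⇒ p·(1 − cosh) = x(T) − x₀·cosh − (ẋ₀/ω)·sinh
numerator   = 1.0670 − (0.2776)·3.335979 − (0.9012/3.1720)·3.182571 = -0.763271
denominator = 1 − 3.335979 = -2.335979
p = -0.763271 / -2.335979 = 0.3267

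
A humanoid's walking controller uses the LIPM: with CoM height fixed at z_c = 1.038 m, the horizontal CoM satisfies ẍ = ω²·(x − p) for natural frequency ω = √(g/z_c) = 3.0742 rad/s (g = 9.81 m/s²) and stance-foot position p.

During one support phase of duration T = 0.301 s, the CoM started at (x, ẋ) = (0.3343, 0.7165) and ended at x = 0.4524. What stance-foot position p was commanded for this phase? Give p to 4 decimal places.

ωT = 3.0742·0.301 = 0.925334; cosh(ωT) = 1.459555, sinh(ωT) = 1.063156
x(T) = p + (x₀−p)·cosh(ωT) + (ẋ₀/ω)·sinh(ωT) ⇒ p·(1 − cosh) = x(T) − x₀·cosh − (ẋ₀/ω)·sinh
numerator   = 0.4524 − (0.3343)·1.459555 − (0.7165/3.0742)·1.063156 = -0.283318
denominator = 1 − 1.459555 = -0.459555
p = -0.283318 / -0.459555 = 0.6165

p = 0.6165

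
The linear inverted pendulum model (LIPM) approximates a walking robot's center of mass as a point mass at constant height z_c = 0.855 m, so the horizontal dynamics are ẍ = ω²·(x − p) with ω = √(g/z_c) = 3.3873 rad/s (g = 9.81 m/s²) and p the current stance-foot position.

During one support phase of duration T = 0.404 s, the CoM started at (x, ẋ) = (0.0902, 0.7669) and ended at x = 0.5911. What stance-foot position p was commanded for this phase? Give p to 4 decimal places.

p = 0.0124

ωT = 3.3873·0.404 = 1.368469; cosh(ωT) = 2.091914, sinh(ωT) = 1.837417
x(T) = p + (x₀−p)·cosh(ωT) + (ẋ₀/ω)·sinh(ωT) ⇒ p·(1 − cosh) = x(T) − x₀·cosh − (ẋ₀/ω)·sinh
numerator   = 0.5911 − (0.0902)·2.091914 − (0.7669/3.3873)·1.837417 = -0.013590
denominator = 1 − 2.091914 = -1.091914
p = -0.013590 / -1.091914 = 0.0124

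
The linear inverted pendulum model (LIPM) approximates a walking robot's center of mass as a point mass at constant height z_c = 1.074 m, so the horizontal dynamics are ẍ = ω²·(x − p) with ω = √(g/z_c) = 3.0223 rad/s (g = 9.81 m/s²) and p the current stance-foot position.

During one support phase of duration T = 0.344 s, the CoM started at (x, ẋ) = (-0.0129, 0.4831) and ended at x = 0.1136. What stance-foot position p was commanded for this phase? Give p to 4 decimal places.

ωT = 3.0223·0.344 = 1.039671; cosh(ωT) = 1.590929, sinh(ωT) = 1.237358
x(T) = p + (x₀−p)·cosh(ωT) + (ẋ₀/ω)·sinh(ωT) ⇒ p·(1 − cosh) = x(T) − x₀·cosh − (ẋ₀/ω)·sinh
numerator   = 0.1136 − (-0.0129)·1.590929 − (0.4831/3.0223)·1.237358 = -0.063663
denominator = 1 − 1.590929 = -0.590929
p = -0.063663 / -0.590929 = 0.1077

p = 0.1077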